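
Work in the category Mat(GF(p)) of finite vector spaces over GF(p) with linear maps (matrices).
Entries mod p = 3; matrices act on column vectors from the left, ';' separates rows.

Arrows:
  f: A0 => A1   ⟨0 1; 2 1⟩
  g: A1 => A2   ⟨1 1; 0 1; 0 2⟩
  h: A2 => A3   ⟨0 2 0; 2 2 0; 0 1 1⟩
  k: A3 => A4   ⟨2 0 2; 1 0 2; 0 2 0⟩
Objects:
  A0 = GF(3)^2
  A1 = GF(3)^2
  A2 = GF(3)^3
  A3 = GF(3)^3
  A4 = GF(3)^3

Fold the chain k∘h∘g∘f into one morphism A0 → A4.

Answer: ⟨2 1; 1 2; 1 0⟩

Work:
  e0=(1,0) f=>(0,2) g=>(2,2,1) h=>(1,2,0) k=>(2,1,1)
  e1=(0,1) f=>(1,1) g=>(2,1,2) h=>(2,0,0) k=>(1,2,0)
composite: ⟨2 1; 1 2; 1 0⟩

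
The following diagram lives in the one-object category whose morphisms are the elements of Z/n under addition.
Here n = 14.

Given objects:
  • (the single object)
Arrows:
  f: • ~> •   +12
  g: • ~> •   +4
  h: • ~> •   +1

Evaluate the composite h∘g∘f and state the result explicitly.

  0 +12≡12 +4≡2 +1≡3  (mod 14)
⟦path⟧: +3

Answer: +3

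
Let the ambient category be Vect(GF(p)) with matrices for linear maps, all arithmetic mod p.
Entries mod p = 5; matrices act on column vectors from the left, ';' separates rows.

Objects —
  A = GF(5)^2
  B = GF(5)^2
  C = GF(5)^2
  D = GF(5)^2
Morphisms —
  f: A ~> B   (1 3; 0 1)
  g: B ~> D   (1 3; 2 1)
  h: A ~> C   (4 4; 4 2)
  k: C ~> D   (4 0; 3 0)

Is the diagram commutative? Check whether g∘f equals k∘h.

Answer: COMMUTES

Work:
Path 1 = f;g:
  e0=[1,0] f~>[1,0] g~>[1,2]
  e1=[0,1] f~>[3,1] g~>[1,2]
  ⟦path⟧₁ = (1 1; 2 2)
Path 2 = h;k:
  e0=[1,0] h~>[4,4] k~>[1,2]
  e1=[0,1] h~>[4,2] k~>[1,2]
  ⟦path⟧₂ = (1 1; 2 2)
Equal? same morphism ✓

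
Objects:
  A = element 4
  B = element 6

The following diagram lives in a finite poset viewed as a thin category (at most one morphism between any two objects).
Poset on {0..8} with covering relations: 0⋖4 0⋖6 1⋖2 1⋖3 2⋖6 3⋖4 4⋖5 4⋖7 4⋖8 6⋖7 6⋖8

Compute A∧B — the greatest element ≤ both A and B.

{x : x≤A ∧ x≤B} = {0,1}  (A=4, B=6)
  maximal lower bounds 0 and 1 are incomparable: neither 0≤1 nor 1≤0
→ no greatest lower bound exists

Answer: NO MEET EXISTS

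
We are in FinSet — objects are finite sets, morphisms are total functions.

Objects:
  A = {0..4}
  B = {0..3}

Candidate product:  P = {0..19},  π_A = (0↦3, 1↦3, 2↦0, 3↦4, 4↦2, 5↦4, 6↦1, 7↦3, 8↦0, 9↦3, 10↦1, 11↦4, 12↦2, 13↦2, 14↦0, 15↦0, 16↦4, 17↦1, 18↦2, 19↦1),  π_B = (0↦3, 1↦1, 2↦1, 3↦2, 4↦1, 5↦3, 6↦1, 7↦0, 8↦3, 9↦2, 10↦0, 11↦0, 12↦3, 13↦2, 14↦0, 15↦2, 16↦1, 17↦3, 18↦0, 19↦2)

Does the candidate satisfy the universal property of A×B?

|A|·|B| = 5·4 = 20;  |P| = 20
Check the pairing map k ↦ (π_A(k), π_B(k)):
  0 ↦ (3,3)
  1 ↦ (3,1)
  2 ↦ (0,1)
  3 ↦ (4,2)
  4 ↦ (2,1)
  5 ↦ (4,3)
  6 ↦ (1,1)
  7 ↦ (3,0)
  8 ↦ (0,3)
  9 ↦ (3,2)
  10 ↦ (1,0)
  11 ↦ (4,0)
  12 ↦ (2,3)
  13 ↦ (2,2)
  14 ↦ (0,0)
  15 ↦ (0,2)
  16 ↦ (4,1)
  17 ↦ (1,3)
  18 ↦ (2,0)
  19 ↦ (1,2)
distinct pairs in image: 20 / 20 needed
  → bijection onto A×B; projections well-typed.

Answer: VALID PRODUCT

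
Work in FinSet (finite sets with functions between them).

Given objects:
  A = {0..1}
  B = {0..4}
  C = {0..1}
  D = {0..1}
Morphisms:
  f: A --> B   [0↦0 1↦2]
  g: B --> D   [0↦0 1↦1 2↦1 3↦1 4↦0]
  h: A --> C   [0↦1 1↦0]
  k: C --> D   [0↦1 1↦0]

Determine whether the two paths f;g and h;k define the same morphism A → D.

Answer: COMMUTES

Work:
Path 1 = f;g:
  0 f-->0 g-->0
  1 f-->2 g-->1
  ⟦path⟧₁ = [0↦0 1↦1]
Path 2 = h;k:
  0 h-->1 k-->0
  1 h-->0 k-->1
  ⟦path⟧₂ = [0↦0 1↦1]
Equal? YES — commutes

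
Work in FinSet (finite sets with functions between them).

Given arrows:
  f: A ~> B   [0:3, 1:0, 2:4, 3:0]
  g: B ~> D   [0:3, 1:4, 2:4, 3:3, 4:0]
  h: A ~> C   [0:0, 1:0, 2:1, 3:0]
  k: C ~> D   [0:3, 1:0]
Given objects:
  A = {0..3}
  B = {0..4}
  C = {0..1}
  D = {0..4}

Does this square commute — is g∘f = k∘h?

Answer: COMMUTES

Derivation:
Path 1 = f;g:
  0 f~>3 g~>3
  1 f~>0 g~>3
  2 f~>4 g~>0
  3 f~>0 g~>3
  ⟦path⟧₁ = [0:3, 1:3, 2:0, 3:3]
Path 2 = h;k:
  0 h~>0 k~>3
  1 h~>0 k~>3
  2 h~>1 k~>0
  3 h~>0 k~>3
  ⟦path⟧₂ = [0:3, 1:3, 2:0, 3:3]
Equal? YES — commutes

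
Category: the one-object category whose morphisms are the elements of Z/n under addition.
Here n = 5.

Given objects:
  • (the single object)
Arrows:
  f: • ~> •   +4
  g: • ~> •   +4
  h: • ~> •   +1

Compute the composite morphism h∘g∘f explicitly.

Answer: +4

Work:
  0 +4≡4 +4≡3 +1≡4  (mod 5)
⟦path⟧: +4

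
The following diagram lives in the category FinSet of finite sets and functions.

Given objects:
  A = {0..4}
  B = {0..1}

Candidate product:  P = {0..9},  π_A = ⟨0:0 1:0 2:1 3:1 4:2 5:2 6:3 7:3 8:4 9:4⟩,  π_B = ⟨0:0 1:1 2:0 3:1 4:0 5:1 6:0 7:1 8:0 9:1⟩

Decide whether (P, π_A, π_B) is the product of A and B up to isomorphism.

Answer: VALID PRODUCT

Derivation:
|A|·|B| = 5·2 = 10;  |P| = 10
Check the pairing map k ↦ (π_A(k), π_B(k)):
  0 : (0,0)
  1 : (0,1)
  2 : (1,0)
  3 : (1,1)
  4 : (2,0)
  5 : (2,1)
  6 : (3,0)
  7 : (3,1)
  8 : (4,0)
  9 : (4,1)
distinct pairs in image: 10 / 10 needed
  → bijection onto A×B; projections well-typed.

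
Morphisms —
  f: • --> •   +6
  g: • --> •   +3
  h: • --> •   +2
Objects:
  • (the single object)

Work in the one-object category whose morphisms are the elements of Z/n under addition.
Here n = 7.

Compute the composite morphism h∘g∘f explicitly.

Answer: +4

Derivation:
  0 +6≡6 +3≡2 +2≡4  (mod 7)
⟦path⟧: +4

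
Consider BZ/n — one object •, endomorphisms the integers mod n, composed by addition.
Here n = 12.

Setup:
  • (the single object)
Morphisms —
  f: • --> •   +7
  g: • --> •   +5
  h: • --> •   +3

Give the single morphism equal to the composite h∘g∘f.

  0 +7≡7 +5≡0 +3≡3  (mod 12)
⟦path⟧: +3

Answer: +3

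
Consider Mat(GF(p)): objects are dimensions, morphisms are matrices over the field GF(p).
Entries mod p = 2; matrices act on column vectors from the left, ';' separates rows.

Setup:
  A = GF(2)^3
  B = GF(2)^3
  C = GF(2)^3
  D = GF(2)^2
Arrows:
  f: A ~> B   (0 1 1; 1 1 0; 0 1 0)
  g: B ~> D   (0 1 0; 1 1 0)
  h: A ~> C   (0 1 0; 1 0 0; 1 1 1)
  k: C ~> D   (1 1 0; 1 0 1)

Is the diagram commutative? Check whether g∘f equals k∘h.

Answer: COMMUTES

Work:
Along f;g (path 1):
  e0=[1,0,0] f~>[0,1,0] g~>[1,1]
  e1=[0,1,0] f~>[1,1,1] g~>[1,0]
  e2=[0,0,1] f~>[1,0,0] g~>[0,1]
  result₁ = (1 1 0; 1 0 1)
Along h;k (path 2):
  e0=[1,0,0] h~>[0,1,1] k~>[1,1]
  e1=[0,1,0] h~>[1,0,1] k~>[1,0]
  e2=[0,0,1] h~>[0,0,1] k~>[0,1]
  result₂ = (1 1 0; 1 0 1)
Equal? equal; square commutes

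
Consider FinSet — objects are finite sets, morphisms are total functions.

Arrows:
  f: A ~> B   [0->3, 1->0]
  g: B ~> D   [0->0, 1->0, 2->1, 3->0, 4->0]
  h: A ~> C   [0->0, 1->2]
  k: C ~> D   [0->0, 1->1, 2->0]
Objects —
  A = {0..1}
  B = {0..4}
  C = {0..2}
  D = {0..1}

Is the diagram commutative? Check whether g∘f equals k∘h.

Answer: COMMUTES

Derivation:
1) trace f;g:
  0 f~>3 g~>0
  1 f~>0 g~>0
  ⟦path⟧₁ = [0->0, 1->0]
2) trace h;k:
  0 h~>0 k~>0
  1 h~>2 k~>0
  ⟦path⟧₂ = [0->0, 1->0]
Equal? equal; square commutes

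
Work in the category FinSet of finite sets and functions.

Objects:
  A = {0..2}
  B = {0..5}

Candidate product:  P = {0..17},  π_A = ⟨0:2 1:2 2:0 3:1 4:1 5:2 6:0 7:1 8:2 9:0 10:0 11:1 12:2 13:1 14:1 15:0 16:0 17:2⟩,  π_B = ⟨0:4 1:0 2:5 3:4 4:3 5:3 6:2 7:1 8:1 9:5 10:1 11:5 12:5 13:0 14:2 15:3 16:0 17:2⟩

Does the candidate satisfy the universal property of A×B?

|A|·|B| = 3·6 = 18;  |P| = 18
Check the pairing map k ↦ (π_A(k), π_B(k)):
  0 : (2,4)
  1 : (2,0)
  2 : (0,5)
  3 : (1,4)
  4 : (1,3)
  5 : (2,3)
  6 : (0,2)
  7 : (1,1)
  8 : (2,1)
  9 : (0,5)  ✗ repeats pair of k=2
  10 : (0,1)
  11 : (1,5)
  12 : (2,5)
  13 : (1,0)
  14 : (1,2)
  15 : (0,3)
  16 : (0,0)
  17 : (2,2)
distinct pairs in image: 17 / 18 needed
  → (0,5) hit at k=2 and k=9

Answer: NOT A VALID PRODUCT — duplicate pair at indices 2,9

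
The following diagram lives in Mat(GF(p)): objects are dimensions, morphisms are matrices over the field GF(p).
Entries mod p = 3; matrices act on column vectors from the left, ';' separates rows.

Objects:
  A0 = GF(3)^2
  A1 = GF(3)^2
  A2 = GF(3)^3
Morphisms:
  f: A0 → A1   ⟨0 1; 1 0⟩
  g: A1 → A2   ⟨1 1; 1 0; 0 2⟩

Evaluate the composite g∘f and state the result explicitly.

  e0=⟨1,0⟩ f→⟨0,1⟩ g→⟨1,0,2⟩
  e1=⟨0,1⟩ f→⟨1,0⟩ g→⟨1,1,0⟩
composite: ⟨1 1; 0 1; 2 0⟩

Answer: ⟨1 1; 0 1; 2 0⟩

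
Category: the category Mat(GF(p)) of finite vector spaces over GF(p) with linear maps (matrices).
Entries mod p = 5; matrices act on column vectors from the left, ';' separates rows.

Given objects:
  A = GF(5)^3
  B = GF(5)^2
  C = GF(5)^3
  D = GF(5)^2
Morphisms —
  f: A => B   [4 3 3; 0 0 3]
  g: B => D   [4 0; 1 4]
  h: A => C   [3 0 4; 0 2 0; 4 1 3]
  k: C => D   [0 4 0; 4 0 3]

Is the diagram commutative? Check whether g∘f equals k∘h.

Answer: DOES NOT COMMUTE

Work:
1) trace f;g:
  e0=(1,0,0) f=>(4,0) g=>(1,4)
  e1=(0,1,0) f=>(3,0) g=>(2,3)
  e2=(0,0,1) f=>(3,3) g=>(2,0)
  composite₁ = [1 2 2; 4 3 0]
2) trace h;k:
  e0=(1,0,0) h=>(3,0,4) k=>(0,4)
  e1=(0,1,0) h=>(0,2,1) k=>(3,3)
  e2=(0,0,1) h=>(4,0,3) k=>(0,0)
  composite₂ = [0 3 0; 4 3 0]
Equal? distinct morphisms ✗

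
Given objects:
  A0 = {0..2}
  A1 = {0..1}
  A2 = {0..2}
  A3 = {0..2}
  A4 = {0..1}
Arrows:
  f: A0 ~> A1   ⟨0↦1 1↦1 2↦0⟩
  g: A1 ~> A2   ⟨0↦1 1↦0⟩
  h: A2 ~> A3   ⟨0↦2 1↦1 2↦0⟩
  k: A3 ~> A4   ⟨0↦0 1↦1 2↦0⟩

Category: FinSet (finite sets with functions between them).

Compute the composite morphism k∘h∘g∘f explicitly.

  0 f~>1 g~>0 h~>2 k~>0
  1 f~>1 g~>0 h~>2 k~>0
  2 f~>0 g~>1 h~>1 k~>1
⟦path⟧: ⟨0↦0 1↦0 2↦1⟩

Answer: ⟨0↦0 1↦0 2↦1⟩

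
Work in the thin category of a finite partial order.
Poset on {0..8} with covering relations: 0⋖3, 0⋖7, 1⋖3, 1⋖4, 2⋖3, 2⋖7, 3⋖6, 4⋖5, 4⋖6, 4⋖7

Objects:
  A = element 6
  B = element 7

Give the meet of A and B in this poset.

Answer: NO MEET EXISTS

Work:
{x : x⊑A ∧ x⊑B} = {0,1,2,4}  (A=6, B=7)
  maximal lower bounds 0 and 2 are incomparable: neither 0⊑2 nor 2⊑0
→ no greatest lower bound exists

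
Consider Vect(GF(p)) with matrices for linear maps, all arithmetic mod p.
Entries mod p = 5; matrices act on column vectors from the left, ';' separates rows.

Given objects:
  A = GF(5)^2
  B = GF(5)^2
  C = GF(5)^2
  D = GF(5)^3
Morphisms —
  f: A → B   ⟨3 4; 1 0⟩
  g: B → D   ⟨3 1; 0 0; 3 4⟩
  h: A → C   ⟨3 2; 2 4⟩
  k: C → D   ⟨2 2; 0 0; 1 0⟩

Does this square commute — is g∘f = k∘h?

Answer: COMMUTES

Derivation:
Path 1 = f;g:
  e0=(1,0) f→(3,1) g→(0,0,3)
  e1=(0,1) f→(4,0) g→(2,0,2)
  composite₁ = ⟨0 2; 0 0; 3 2⟩
Path 2 = h;k:
  e0=(1,0) h→(3,2) k→(0,0,3)
  e1=(0,1) h→(2,4) k→(2,0,2)
  composite₂ = ⟨0 2; 0 0; 3 2⟩
Equal? equal; square commutes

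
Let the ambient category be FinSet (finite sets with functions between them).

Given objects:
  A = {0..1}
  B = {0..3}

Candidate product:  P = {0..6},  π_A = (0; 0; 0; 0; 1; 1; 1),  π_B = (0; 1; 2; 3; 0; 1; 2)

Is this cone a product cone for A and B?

Answer: NOT A VALID PRODUCT — |P|=7 ≠ |A|·|B|=8

Derivation:
|A|·|B| = 2·4 = 8;  |P| = 7
  → cardinalities differ; no bijection possible.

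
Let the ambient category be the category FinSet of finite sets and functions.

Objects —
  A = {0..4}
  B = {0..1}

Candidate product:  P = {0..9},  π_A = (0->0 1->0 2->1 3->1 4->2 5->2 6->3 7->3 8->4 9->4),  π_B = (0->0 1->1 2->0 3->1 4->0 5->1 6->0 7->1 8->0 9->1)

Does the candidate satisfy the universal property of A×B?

|A|·|B| = 5·2 = 10;  |P| = 10
Check the pairing map k ↦ (π_A(k), π_B(k)):
  0 -> (0,0)
  1 -> (0,1)
  2 -> (1,0)
  3 -> (1,1)
  4 -> (2,0)
  5 -> (2,1)
  6 -> (3,0)
  7 -> (3,1)
  8 -> (4,0)
  9 -> (4,1)
distinct pairs in image: 10 / 10 needed
  → bijection onto A×B; projections well-typed.

Answer: VALID PRODUCT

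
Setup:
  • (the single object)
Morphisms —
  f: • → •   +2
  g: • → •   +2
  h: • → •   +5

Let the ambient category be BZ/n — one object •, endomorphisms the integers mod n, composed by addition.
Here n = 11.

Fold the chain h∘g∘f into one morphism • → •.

Answer: +9

Trace:
  0 +2≡2 +2≡4 +5≡9  (mod 11)
⟦path⟧: +9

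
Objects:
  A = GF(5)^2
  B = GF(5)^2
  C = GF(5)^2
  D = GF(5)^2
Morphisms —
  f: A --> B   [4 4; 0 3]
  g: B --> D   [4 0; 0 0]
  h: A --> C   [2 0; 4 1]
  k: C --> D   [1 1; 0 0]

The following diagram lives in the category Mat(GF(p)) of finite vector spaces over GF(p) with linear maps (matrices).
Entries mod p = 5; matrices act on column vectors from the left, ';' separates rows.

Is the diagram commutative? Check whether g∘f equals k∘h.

Along f;g (path 1):
  e0=⟨1,0⟩ f-->⟨4,0⟩ g-->⟨1,0⟩
  e1=⟨0,1⟩ f-->⟨4,3⟩ g-->⟨1,0⟩
  ⟦path⟧₁ = [1 1; 0 0]
Along h;k (path 2):
  e0=⟨1,0⟩ h-->⟨2,4⟩ k-->⟨1,0⟩
  e1=⟨0,1⟩ h-->⟨0,1⟩ k-->⟨1,0⟩
  ⟦path⟧₂ = [1 1; 0 0]
Equal? equal; square commutes

Answer: COMMUTES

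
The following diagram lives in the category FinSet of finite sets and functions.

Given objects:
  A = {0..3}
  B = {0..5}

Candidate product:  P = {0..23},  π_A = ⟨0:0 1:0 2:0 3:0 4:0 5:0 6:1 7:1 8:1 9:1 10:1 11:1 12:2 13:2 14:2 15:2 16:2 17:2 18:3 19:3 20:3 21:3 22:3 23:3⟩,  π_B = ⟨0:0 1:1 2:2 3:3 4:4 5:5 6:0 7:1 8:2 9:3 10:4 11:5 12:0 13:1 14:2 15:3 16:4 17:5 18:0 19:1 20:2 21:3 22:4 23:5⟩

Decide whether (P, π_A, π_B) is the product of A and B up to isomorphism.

Answer: VALID PRODUCT

Trace:
|A|·|B| = 4·6 = 24;  |P| = 24
Check the pairing map k ↦ (π_A(k), π_B(k)):
  0 : (0,0)
  1 : (0,1)
  2 : (0,2)
  3 : (0,3)
  4 : (0,4)
  5 : (0,5)
  6 : (1,0)
  7 : (1,1)
  8 : (1,2)
  9 : (1,3)
  10 : (1,4)
  11 : (1,5)
  12 : (2,0)
  13 : (2,1)
  14 : (2,2)
  15 : (2,3)
  16 : (2,4)
  17 : (2,5)
  18 : (3,0)
  19 : (3,1)
  20 : (3,2)
  21 : (3,3)
  22 : (3,4)
  23 : (3,5)
distinct pairs in image: 24 / 24 needed
  → bijection onto A×B; projections well-typed.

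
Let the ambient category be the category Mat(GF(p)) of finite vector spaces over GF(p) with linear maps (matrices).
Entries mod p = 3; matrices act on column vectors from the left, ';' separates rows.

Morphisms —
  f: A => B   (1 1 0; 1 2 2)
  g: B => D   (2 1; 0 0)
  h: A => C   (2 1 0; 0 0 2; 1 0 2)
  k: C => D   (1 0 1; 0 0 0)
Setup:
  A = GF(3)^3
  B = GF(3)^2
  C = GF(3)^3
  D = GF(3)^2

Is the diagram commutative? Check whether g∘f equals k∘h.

Answer: COMMUTES

Work:
Path 1 = f;g:
  e0=(1,0,0) f=>(1,1) g=>(0,0)
  e1=(0,1,0) f=>(1,2) g=>(1,0)
  e2=(0,0,1) f=>(0,2) g=>(2,0)
  composite₁ = (0 1 2; 0 0 0)
Path 2 = h;k:
  e0=(1,0,0) h=>(2,0,1) k=>(0,0)
  e1=(0,1,0) h=>(1,0,0) k=>(1,0)
  e2=(0,0,1) h=>(0,2,2) k=>(2,0)
  composite₂ = (0 1 2; 0 0 0)
Equal? equal; square commutes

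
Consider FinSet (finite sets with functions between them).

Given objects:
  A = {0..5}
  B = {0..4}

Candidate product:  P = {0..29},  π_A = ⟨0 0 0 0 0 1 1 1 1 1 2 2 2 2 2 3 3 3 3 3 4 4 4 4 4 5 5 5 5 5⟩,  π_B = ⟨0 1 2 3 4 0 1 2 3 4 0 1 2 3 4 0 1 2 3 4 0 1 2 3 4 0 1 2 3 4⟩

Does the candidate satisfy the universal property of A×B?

Answer: VALID PRODUCT

Trace:
|A|·|B| = 6·5 = 30;  |P| = 30
Check the pairing map k ↦ (π_A(k), π_B(k)):
  0 : (0,0)
  1 : (0,1)
  2 : (0,2)
  3 : (0,3)
  4 : (0,4)
  5 : (1,0)
  6 : (1,1)
  7 : (1,2)
  8 : (1,3)
  9 : (1,4)
  10 : (2,0)
  11 : (2,1)
  12 : (2,2)
  13 : (2,3)
  14 : (2,4)
  15 : (3,0)
  16 : (3,1)
  17 : (3,2)
  18 : (3,3)
  19 : (3,4)
  20 : (4,0)
  21 : (4,1)
  22 : (4,2)
  23 : (4,3)
  24 : (4,4)
  25 : (5,0)
  26 : (5,1)
  27 : (5,2)
  28 : (5,3)
  29 : (5,4)
distinct pairs in image: 30 / 30 needed
  → bijection onto A×B; projections well-typed.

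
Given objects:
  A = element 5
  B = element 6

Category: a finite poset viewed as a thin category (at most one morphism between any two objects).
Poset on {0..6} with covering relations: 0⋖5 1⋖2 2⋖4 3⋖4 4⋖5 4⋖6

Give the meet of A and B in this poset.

Answer: A∧B = 4

Derivation:
{x : x≤A ∧ x≤B} = {1,2,3,4}  (A=5, B=6)
  1 ≤ 4
  2 ≤ 4
  3 ≤ 4
  4 ≤ 4
glb = 4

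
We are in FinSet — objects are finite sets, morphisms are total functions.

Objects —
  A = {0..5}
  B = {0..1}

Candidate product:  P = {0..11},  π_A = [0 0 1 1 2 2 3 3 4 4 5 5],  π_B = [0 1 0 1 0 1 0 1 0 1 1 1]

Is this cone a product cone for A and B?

|A|·|B| = 6·2 = 12;  |P| = 12
Check the pairing map k ↦ (π_A(k), π_B(k)):
  0 ↦ (0,0)
  1 ↦ (0,1)
  2 ↦ (1,0)
  3 ↦ (1,1)
  4 ↦ (2,0)
  5 ↦ (2,1)
  6 ↦ (3,0)
  7 ↦ (3,1)
  8 ↦ (4,0)
  9 ↦ (4,1)
  10 ↦ (5,1)
  11 ↦ (5,1)  ✗ repeats pair of k=10
distinct pairs in image: 11 / 12 needed
  → (5,1) hit at k=10 and k=11

Answer: NOT A VALID PRODUCT — duplicate pair at indices 11,10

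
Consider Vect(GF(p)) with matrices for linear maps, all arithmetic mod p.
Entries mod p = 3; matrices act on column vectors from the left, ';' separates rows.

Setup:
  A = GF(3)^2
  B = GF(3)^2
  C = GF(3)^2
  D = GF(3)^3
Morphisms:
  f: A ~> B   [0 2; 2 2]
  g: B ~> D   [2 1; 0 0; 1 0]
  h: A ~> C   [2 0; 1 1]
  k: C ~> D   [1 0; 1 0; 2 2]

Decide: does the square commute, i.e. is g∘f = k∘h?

Answer: DOES NOT COMMUTE

Trace:
1) trace f;g:
  e0=⟨1,0⟩ f~>⟨0,2⟩ g~>⟨2,0,0⟩
  e1=⟨0,1⟩ f~>⟨2,2⟩ g~>⟨0,0,2⟩
  composite₁ = [2 0; 0 0; 0 2]
2) trace h;k:
  e0=⟨1,0⟩ h~>⟨2,1⟩ k~>⟨2,2,0⟩
  e1=⟨0,1⟩ h~>⟨0,1⟩ k~>⟨0,0,2⟩
  composite₂ = [2 0; 2 0; 0 2]
Equal? differ; not commutative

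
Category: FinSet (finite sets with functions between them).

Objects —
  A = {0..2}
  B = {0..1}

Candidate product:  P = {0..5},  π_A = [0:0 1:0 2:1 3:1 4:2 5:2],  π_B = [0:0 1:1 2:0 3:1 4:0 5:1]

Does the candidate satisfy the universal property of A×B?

|A|·|B| = 3·2 = 6;  |P| = 6
Check the pairing map k ↦ (π_A(k), π_B(k)):
  0 : (0,0)
  1 : (0,1)
  2 : (1,0)
  3 : (1,1)
  4 : (2,0)
  5 : (2,1)
distinct pairs in image: 6 / 6 needed
  → bijection onto A×B; projections well-typed.

Answer: VALID PRODUCT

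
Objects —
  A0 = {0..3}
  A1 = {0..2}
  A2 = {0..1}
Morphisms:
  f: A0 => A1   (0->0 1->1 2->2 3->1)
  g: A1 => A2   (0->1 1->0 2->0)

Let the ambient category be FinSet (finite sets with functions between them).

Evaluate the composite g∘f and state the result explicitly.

Answer: (0->1 1->0 2->0 3->0)

Trace:
  0 f=>0 g=>1
  1 f=>1 g=>0
  2 f=>2 g=>0
  3 f=>1 g=>0
result: (0->1 1->0 2->0 3->0)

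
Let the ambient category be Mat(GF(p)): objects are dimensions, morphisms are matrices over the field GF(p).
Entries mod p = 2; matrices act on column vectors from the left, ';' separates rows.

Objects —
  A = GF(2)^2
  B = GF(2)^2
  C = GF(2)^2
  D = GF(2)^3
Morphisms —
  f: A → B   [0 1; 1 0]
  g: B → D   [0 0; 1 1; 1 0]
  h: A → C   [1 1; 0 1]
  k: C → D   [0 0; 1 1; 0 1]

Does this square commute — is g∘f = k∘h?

1) trace f;g:
  e0=[1,0] f→[0,1] g→[0,1,0]
  e1=[0,1] f→[1,0] g→[0,1,1]
  result₁ = [0 0; 1 1; 0 1]
2) trace h;k:
  e0=[1,0] h→[1,0] k→[0,1,0]
  e1=[0,1] h→[1,1] k→[0,0,1]
  result₂ = [0 0; 1 0; 0 1]
Equal? differ; not commutative

Answer: DOES NOT COMMUTE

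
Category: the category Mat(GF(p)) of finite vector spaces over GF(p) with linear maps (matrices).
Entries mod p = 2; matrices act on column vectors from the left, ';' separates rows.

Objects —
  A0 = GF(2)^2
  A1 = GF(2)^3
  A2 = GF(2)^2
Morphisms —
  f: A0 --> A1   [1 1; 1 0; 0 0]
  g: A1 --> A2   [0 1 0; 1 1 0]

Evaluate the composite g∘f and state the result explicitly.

Answer: [1 0; 0 1]

Work:
  e0=(1,0) f-->(1,1,0) g-->(1,0)
  e1=(0,1) f-->(1,0,0) g-->(0,1)
result: [1 0; 0 1]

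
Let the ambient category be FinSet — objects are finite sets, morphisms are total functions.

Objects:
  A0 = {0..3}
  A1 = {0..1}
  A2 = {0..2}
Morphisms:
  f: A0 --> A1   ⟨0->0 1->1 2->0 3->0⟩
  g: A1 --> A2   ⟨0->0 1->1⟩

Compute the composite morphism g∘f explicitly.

  0 f-->0 g-->0
  1 f-->1 g-->1
  2 f-->0 g-->0
  3 f-->0 g-->0
result: ⟨0->0 1->1 2->0 3->0⟩

Answer: ⟨0->0 1->1 2->0 3->0⟩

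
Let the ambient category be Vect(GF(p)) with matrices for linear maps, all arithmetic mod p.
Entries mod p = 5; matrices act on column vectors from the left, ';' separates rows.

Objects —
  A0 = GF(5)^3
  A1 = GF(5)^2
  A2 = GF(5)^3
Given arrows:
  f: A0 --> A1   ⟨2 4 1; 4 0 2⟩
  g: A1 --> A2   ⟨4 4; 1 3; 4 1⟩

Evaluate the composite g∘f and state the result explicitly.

  e0=(1,0,0) f-->(2,4) g-->(4,4,2)
  e1=(0,1,0) f-->(4,0) g-->(1,4,1)
  e2=(0,0,1) f-->(1,2) g-->(2,2,1)
result: ⟨4 1 2; 4 4 2; 2 1 1⟩

Answer: ⟨4 1 2; 4 4 2; 2 1 1⟩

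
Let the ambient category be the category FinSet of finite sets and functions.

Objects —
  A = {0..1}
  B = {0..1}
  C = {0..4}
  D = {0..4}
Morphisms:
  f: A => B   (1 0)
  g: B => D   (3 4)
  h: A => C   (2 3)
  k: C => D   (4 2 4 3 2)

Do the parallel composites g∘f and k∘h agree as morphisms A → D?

1) trace f;g:
  0 f=>1 g=>4
  1 f=>0 g=>3
  ⟦path⟧₁ = (4 3)
2) trace h;k:
  0 h=>2 k=>4
  1 h=>3 k=>3
  ⟦path⟧₂ = (4 3)
Equal? YES — commutes

Answer: COMMUTES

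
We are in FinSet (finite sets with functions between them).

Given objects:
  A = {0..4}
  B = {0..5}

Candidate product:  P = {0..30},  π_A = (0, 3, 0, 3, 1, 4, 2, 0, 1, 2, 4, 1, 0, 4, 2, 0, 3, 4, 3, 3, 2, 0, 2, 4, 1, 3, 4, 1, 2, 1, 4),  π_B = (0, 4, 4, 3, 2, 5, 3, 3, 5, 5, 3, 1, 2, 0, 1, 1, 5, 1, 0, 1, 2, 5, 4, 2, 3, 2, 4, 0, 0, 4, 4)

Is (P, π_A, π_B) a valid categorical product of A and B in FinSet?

|A|·|B| = 5·6 = 30;  |P| = 31
  → cardinalities differ; no bijection possible.

Answer: NOT A VALID PRODUCT — |P|=31 ≠ |A|·|B|=30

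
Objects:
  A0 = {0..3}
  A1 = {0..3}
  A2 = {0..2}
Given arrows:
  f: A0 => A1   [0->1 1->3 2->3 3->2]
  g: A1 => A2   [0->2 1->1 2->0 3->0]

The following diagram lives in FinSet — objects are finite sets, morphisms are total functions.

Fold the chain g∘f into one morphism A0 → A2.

  0 f=>1 g=>1
  1 f=>3 g=>0
  2 f=>3 g=>0
  3 f=>2 g=>0
⟦path⟧: [0->1 1->0 2->0 3->0]

Answer: [0->1 1->0 2->0 3->0]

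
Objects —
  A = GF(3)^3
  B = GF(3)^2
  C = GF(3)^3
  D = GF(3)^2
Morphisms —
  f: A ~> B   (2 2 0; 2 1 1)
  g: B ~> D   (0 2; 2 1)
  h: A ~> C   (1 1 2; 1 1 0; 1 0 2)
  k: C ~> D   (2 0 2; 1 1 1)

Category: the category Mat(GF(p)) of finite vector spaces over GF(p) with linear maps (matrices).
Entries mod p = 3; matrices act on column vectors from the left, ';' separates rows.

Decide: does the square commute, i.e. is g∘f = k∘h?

Answer: COMMUTES

Work:
1) trace f;g:
  e0=⟨1,0,0⟩ f~>⟨2,2⟩ g~>⟨1,0⟩
  e1=⟨0,1,0⟩ f~>⟨2,1⟩ g~>⟨2,2⟩
  e2=⟨0,0,1⟩ f~>⟨0,1⟩ g~>⟨2,1⟩
  result₁ = (1 2 2; 0 2 1)
2) trace h;k:
  e0=⟨1,0,0⟩ h~>⟨1,1,1⟩ k~>⟨1,0⟩
  e1=⟨0,1,0⟩ h~>⟨1,1,0⟩ k~>⟨2,2⟩
  e2=⟨0,0,1⟩ h~>⟨2,0,2⟩ k~>⟨2,1⟩
  result₂ = (1 2 2; 0 2 1)
Equal? YES — commutes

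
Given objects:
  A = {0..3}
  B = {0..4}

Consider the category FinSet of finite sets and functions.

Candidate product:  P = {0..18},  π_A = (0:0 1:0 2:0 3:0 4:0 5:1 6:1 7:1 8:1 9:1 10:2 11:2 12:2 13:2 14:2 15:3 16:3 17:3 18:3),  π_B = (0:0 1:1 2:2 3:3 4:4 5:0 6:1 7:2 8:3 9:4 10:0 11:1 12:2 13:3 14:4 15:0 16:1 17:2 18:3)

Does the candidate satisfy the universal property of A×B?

Answer: NOT A VALID PRODUCT — |P|=19 ≠ |A|·|B|=20

Work:
|A|·|B| = 4·5 = 20;  |P| = 19
  → cardinalities differ; no bijection possible.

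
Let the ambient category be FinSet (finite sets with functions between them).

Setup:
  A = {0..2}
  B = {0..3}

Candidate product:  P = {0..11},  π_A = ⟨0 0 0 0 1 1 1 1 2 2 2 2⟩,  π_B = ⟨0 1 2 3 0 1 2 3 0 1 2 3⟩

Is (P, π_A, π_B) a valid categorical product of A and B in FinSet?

|A|·|B| = 3·4 = 12;  |P| = 12
Check the pairing map k ↦ (π_A(k), π_B(k)):
  0 : (0,0)
  1 : (0,1)
  2 : (0,2)
  3 : (0,3)
  4 : (1,0)
  5 : (1,1)
  6 : (1,2)
  7 : (1,3)
  8 : (2,0)
  9 : (2,1)
  10 : (2,2)
  11 : (2,3)
distinct pairs in image: 12 / 12 needed
  → bijection onto A×B; projections well-typed.

Answer: VALID PRODUCT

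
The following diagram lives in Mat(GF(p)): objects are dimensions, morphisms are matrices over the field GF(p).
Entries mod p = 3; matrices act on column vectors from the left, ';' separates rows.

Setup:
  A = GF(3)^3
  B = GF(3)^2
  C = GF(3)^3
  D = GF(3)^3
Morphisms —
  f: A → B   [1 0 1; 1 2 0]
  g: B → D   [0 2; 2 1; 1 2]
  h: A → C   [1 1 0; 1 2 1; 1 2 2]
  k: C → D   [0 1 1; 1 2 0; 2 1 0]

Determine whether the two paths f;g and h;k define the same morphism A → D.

Along f;g (path 1):
  e0=[1,0,0] f→[1,1] g→[2,0,0]
  e1=[0,1,0] f→[0,2] g→[1,2,1]
  e2=[0,0,1] f→[1,0] g→[0,2,1]
  composite₁ = [2 1 0; 0 2 2; 0 1 1]
Along h;k (path 2):
  e0=[1,0,0] h→[1,1,1] k→[2,0,0]
  e1=[0,1,0] h→[1,2,2] k→[1,2,1]
  e2=[0,0,1] h→[0,1,2] k→[0,2,1]
  composite₂ = [2 1 0; 0 2 2; 0 1 1]
Equal? YES — commutes

Answer: COMMUTES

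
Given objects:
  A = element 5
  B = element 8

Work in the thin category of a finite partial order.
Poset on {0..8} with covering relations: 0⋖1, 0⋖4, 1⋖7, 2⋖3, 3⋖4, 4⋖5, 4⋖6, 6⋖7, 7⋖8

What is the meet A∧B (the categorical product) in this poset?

Answer: A∧B = 4

Work:
{x : x<=A ∧ x<=B} = {0,2,3,4}  (A=5, B=8)
  0 <= 4
  2 <= 4
  3 <= 4
  4 <= 4
glb = 4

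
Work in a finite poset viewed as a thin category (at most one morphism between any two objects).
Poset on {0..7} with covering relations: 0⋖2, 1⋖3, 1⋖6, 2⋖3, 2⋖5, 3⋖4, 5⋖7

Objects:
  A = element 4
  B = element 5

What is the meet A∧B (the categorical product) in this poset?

Answer: A∧B = 2

Derivation:
Common predecessors of 4,5: {0,2}
  0 ⊑ 2
  2 ⊑ 2
glb = 2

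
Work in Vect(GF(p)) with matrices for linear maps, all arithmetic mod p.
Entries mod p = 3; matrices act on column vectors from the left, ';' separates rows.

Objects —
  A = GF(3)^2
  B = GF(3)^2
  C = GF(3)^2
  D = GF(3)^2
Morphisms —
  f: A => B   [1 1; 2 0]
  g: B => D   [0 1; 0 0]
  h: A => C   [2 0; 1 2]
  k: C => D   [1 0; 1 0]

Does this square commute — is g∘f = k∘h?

Answer: DOES NOT COMMUTE

Work:
Path 1 = f;g:
  e0=⟨1,0⟩ f=>⟨1,2⟩ g=>⟨2,0⟩
  e1=⟨0,1⟩ f=>⟨1,0⟩ g=>⟨0,0⟩
  ⟦path⟧₁ = [2 0; 0 0]
Path 2 = h;k:
  e0=⟨1,0⟩ h=>⟨2,1⟩ k=>⟨2,2⟩
  e1=⟨0,1⟩ h=>⟨0,2⟩ k=>⟨0,0⟩
  ⟦path⟧₂ = [2 0; 2 0]
Equal? differ; not commutative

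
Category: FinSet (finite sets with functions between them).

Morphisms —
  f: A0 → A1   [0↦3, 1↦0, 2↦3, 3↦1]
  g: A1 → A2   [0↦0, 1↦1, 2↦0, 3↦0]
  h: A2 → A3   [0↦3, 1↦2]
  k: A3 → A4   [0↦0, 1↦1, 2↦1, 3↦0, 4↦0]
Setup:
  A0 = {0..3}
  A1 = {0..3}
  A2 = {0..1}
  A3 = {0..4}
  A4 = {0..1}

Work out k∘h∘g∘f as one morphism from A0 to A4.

  0 f→3 g→0 h→3 k→0
  1 f→0 g→0 h→3 k→0
  2 f→3 g→0 h→3 k→0
  3 f→1 g→1 h→2 k→1
composite: [0↦0, 1↦0, 2↦0, 3↦1]

Answer: [0↦0, 1↦0, 2↦0, 3↦1]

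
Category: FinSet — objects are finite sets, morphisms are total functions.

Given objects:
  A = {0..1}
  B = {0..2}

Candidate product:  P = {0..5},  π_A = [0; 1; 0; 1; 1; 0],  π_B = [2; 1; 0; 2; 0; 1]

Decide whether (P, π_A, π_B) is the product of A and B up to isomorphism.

Answer: VALID PRODUCT

Trace:
|A|·|B| = 2·3 = 6;  |P| = 6
Check the pairing map k ↦ (π_A(k), π_B(k)):
  0 -> (0,2)
  1 -> (1,1)
  2 -> (0,0)
  3 -> (1,2)
  4 -> (1,0)
  5 -> (0,1)
distinct pairs in image: 6 / 6 needed
  → bijection onto A×B; projections well-typed.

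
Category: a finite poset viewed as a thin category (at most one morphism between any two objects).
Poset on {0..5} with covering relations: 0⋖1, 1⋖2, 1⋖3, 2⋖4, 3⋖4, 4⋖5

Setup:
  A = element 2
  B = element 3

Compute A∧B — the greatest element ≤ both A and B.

Answer: A∧B = 1

Derivation:
Common predecessors of 2,3: {0,1}
  0 ≤ 1
  1 ≤ 1
glb = 1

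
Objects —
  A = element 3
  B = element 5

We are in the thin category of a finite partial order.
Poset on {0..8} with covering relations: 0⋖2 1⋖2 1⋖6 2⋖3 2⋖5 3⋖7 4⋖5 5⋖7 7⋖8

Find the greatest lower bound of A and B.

Common predecessors of 3,5: {0,1,2}
  0 ≤ 2
  1 ≤ 2
  2 ≤ 2
glb = 2

Answer: A∧B = 2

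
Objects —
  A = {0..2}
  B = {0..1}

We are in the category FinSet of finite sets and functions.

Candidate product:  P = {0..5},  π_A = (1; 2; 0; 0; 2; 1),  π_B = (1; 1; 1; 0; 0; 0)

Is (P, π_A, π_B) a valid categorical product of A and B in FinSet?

Answer: VALID PRODUCT

Derivation:
|A|·|B| = 3·2 = 6;  |P| = 6
Check the pairing map k ↦ (π_A(k), π_B(k)):
  0 -> (1,1)
  1 -> (2,1)
  2 -> (0,1)
  3 -> (0,0)
  4 -> (2,0)
  5 -> (1,0)
distinct pairs in image: 6 / 6 needed
  → bijection onto A×B; projections well-typed.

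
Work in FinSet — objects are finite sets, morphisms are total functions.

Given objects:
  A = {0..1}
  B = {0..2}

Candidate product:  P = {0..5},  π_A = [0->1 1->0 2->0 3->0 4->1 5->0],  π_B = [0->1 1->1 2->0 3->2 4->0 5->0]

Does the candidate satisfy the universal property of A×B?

Answer: NOT A VALID PRODUCT — duplicate pair at indices 5,2

Trace:
|A|·|B| = 2·3 = 6;  |P| = 6
Check the pairing map k ↦ (π_A(k), π_B(k)):
  0 -> (1,1)
  1 -> (0,1)
  2 -> (0,0)
  3 -> (0,2)
  4 -> (1,0)
  5 -> (0,0)  ✗ repeats pair of k=2
distinct pairs in image: 5 / 6 needed
  → (0,0) hit at k=2 and k=5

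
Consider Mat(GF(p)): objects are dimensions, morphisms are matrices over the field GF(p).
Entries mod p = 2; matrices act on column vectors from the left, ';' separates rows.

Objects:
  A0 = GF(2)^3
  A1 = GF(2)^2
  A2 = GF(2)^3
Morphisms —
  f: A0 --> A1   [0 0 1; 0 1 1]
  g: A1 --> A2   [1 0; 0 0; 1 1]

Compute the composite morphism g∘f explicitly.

Answer: [0 0 1; 0 0 0; 0 1 0]

Derivation:
  e0=(1,0,0) f-->(0,0) g-->(0,0,0)
  e1=(0,1,0) f-->(0,1) g-->(0,0,1)
  e2=(0,0,1) f-->(1,1) g-->(1,0,0)
⟦path⟧: [0 0 1; 0 0 0; 0 1 0]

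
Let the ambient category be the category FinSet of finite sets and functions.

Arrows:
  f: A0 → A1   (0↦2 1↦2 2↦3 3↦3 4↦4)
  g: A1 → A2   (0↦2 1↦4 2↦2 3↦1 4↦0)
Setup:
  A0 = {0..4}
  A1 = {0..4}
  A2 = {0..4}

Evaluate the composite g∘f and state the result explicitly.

  0 f→2 g→2
  1 f→2 g→2
  2 f→3 g→1
  3 f→3 g→1
  4 f→4 g→0
result: (0↦2 1↦2 2↦1 3↦1 4↦0)

Answer: (0↦2 1↦2 2↦1 3↦1 4↦0)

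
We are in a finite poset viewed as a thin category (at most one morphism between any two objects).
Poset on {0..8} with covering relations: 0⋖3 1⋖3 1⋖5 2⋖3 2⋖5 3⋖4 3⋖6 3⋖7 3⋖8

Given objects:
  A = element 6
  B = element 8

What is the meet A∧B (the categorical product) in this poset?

Answer: A∧B = 3

Work:
Common predecessors of 6,8: {0,1,2,3}
  0 ⊑ 3
  1 ⊑ 3
  2 ⊑ 3
  3 ⊑ 3
glb = 3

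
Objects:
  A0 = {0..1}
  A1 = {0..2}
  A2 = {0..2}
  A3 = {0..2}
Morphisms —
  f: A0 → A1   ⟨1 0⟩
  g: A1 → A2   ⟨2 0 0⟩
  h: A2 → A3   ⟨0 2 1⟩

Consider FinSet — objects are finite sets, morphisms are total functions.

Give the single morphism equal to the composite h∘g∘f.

  0 f→1 g→0 h→0
  1 f→0 g→2 h→1
composite: ⟨0 1⟩

Answer: ⟨0 1⟩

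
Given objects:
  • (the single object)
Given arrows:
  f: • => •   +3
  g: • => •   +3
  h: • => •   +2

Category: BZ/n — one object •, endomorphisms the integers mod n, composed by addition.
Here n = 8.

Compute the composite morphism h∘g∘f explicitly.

  0 +3≡3 +3≡6 +2≡0  (mod 8)
result: +0

Answer: +0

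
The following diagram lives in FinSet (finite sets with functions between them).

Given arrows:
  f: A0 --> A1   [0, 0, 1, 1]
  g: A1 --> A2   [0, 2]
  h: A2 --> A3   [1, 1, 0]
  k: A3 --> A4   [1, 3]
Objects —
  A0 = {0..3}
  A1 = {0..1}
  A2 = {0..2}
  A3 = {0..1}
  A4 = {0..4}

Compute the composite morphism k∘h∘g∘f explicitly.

  0 f-->0 g-->0 h-->1 k-->3
  1 f-->0 g-->0 h-->1 k-->3
  2 f-->1 g-->2 h-->0 k-->1
  3 f-->1 g-->2 h-->0 k-->1
result: [3, 3, 1, 1]

Answer: [3, 3, 1, 1]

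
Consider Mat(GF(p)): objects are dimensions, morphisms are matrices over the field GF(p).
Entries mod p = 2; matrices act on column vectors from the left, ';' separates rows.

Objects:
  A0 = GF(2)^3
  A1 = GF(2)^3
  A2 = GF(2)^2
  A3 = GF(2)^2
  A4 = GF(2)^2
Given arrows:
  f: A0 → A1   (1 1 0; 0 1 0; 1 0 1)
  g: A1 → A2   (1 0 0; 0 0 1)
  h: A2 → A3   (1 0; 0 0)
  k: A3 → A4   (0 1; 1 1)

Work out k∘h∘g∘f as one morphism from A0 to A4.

Answer: (0 0 0; 1 1 0)

Derivation:
  e0=[1,0,0] f→[1,0,1] g→[1,1] h→[1,0] k→[0,1]
  e1=[0,1,0] f→[1,1,0] g→[1,0] h→[1,0] k→[0,1]
  e2=[0,0,1] f→[0,0,1] g→[0,1] h→[0,0] k→[0,0]
⟦path⟧: (0 0 0; 1 1 0)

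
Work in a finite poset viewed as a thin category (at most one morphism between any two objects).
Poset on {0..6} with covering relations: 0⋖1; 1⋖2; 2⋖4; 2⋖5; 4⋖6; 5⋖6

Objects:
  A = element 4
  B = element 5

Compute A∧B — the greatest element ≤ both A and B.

Answer: A∧B = 2

Trace:
Lower bounds of A=4 and B=5: {0,1,2}
  0 ≤ 2
  1 ≤ 2
  2 ≤ 2
glb = 2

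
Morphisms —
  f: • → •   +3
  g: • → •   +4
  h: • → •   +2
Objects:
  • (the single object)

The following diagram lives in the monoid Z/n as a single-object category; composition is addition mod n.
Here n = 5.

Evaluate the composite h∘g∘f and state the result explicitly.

  0 +3≡3 +4≡2 +2≡4  (mod 5)
composite: +4

Answer: +4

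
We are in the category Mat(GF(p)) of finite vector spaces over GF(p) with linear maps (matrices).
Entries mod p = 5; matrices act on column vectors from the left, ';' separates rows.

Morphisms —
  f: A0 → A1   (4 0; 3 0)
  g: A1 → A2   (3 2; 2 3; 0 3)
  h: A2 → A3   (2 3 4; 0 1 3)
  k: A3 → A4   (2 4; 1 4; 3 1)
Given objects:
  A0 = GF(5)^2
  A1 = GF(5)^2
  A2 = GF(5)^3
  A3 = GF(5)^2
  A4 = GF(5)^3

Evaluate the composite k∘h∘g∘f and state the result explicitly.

Answer: (2 0; 4 0; 3 0)

Work:
  e0=(1,0) f→(4,3) g→(3,2,4) h→(3,4) k→(2,4,3)
  e1=(0,1) f→(0,0) g→(0,0,0) h→(0,0) k→(0,0,0)
result: (2 0; 4 0; 3 0)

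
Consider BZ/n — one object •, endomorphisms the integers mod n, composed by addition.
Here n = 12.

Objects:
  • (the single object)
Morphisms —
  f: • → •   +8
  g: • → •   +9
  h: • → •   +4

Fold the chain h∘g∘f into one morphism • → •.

  0 +8≡8 +9≡5 +4≡9  (mod 12)
result: +9

Answer: +9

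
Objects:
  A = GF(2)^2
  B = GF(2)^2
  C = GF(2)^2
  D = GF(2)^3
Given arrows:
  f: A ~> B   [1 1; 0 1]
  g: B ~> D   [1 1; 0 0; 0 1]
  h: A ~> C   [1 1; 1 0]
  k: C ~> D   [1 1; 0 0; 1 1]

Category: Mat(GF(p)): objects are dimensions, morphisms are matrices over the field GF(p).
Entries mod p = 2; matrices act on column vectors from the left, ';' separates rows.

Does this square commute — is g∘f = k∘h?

Along f;g (path 1):
  e0=[1,0] f~>[1,0] g~>[1,0,0]
  e1=[0,1] f~>[1,1] g~>[0,0,1]
  ⟦path⟧₁ = [1 0; 0 0; 0 1]
Along h;k (path 2):
  e0=[1,0] h~>[1,1] k~>[0,0,0]
  e1=[0,1] h~>[1,0] k~>[1,0,1]
  ⟦path⟧₂ = [0 1; 0 0; 0 1]
Equal? differ; not commutative

Answer: DOES NOT COMMUTE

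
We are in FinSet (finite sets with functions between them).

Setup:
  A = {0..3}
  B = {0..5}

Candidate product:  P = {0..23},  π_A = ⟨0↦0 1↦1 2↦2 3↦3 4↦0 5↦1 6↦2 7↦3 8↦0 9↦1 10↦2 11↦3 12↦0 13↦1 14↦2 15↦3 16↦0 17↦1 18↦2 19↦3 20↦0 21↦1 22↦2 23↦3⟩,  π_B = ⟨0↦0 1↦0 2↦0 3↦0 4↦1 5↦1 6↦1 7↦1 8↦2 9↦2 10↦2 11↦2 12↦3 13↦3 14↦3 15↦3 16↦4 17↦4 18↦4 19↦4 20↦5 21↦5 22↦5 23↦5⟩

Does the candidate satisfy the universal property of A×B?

Answer: VALID PRODUCT

Work:
|A|·|B| = 4·6 = 24;  |P| = 24
Check the pairing map k ↦ (π_A(k), π_B(k)):
  0 ↦ (0,0)
  1 ↦ (1,0)
  2 ↦ (2,0)
  3 ↦ (3,0)
  4 ↦ (0,1)
  5 ↦ (1,1)
  6 ↦ (2,1)
  7 ↦ (3,1)
  8 ↦ (0,2)
  9 ↦ (1,2)
  10 ↦ (2,2)
  11 ↦ (3,2)
  12 ↦ (0,3)
  13 ↦ (1,3)
  14 ↦ (2,3)
  15 ↦ (3,3)
  16 ↦ (0,4)
  17 ↦ (1,4)
  18 ↦ (2,4)
  19 ↦ (3,4)
  20 ↦ (0,5)
  21 ↦ (1,5)
  22 ↦ (2,5)
  23 ↦ (3,5)
distinct pairs in image: 24 / 24 needed
  → bijection onto A×B; projections well-typed.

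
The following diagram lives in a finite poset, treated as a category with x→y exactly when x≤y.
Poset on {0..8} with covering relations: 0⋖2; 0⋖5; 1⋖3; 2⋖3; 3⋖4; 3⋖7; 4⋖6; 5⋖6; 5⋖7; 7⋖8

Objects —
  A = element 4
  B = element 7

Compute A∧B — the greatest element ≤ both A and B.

Lower bounds of A=4 and B=7: {0,1,2,3}
  0 <= 3
  1 <= 3
  2 <= 3
  3 <= 3
glb = 3

Answer: A∧B = 3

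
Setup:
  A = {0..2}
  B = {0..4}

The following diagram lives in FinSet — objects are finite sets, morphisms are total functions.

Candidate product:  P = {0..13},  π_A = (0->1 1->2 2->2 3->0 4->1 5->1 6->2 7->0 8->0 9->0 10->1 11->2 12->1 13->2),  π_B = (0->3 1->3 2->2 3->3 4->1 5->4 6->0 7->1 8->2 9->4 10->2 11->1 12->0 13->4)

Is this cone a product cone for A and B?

|A|·|B| = 3·5 = 15;  |P| = 14
  → cardinalities differ; no bijection possible.

Answer: NOT A VALID PRODUCT — |P|=14 ≠ |A|·|B|=15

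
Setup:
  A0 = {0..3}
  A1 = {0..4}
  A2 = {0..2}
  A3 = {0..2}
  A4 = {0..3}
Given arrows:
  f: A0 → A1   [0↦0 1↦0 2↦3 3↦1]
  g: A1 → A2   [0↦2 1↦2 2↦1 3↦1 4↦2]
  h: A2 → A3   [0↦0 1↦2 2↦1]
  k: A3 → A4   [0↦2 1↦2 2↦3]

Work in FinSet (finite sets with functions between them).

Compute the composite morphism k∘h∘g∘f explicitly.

  0 f→0 g→2 h→1 k→2
  1 f→0 g→2 h→1 k→2
  2 f→3 g→1 h→2 k→3
  3 f→1 g→2 h→1 k→2
⟦path⟧: [0↦2 1↦2 2↦3 3↦2]

Answer: [0↦2 1↦2 2↦3 3↦2]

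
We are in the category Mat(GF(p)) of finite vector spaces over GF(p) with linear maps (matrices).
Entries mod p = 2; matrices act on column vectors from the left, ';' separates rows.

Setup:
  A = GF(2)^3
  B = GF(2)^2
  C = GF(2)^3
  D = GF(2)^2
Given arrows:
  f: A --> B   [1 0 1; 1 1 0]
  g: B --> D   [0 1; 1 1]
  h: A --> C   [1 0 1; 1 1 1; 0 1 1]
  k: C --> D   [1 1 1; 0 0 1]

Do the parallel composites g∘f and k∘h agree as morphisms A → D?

Answer: DOES NOT COMMUTE

Derivation:
1) trace f;g:
  e0=(1,0,0) f-->(1,1) g-->(1,0)
  e1=(0,1,0) f-->(0,1) g-->(1,1)
  e2=(0,0,1) f-->(1,0) g-->(0,1)
  result₁ = [1 1 0; 0 1 1]
2) trace h;k:
  e0=(1,0,0) h-->(1,1,0) k-->(0,0)
  e1=(0,1,0) h-->(0,1,1) k-->(0,1)
  e2=(0,0,1) h-->(1,1,1) k-->(1,1)
  result₂ = [0 0 1; 0 1 1]
Equal? differ; not commutative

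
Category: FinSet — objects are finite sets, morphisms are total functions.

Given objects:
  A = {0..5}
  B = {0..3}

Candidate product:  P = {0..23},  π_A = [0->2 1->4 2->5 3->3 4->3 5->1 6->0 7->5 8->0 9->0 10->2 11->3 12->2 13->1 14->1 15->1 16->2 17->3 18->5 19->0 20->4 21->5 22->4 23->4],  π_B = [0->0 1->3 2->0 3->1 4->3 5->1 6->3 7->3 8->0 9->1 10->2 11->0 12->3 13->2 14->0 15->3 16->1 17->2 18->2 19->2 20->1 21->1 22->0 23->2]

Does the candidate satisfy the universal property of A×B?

Answer: VALID PRODUCT

Derivation:
|A|·|B| = 6·4 = 24;  |P| = 24
Check the pairing map k ↦ (π_A(k), π_B(k)):
  0 -> (2,0)
  1 -> (4,3)
  2 -> (5,0)
  3 -> (3,1)
  4 -> (3,3)
  5 -> (1,1)
  6 -> (0,3)
  7 -> (5,3)
  8 -> (0,0)
  9 -> (0,1)
  10 -> (2,2)
  11 -> (3,0)
  12 -> (2,3)
  13 -> (1,2)
  14 -> (1,0)
  15 -> (1,3)
  16 -> (2,1)
  17 -> (3,2)
  18 -> (5,2)
  19 -> (0,2)
  20 -> (4,1)
  21 -> (5,1)
  22 -> (4,0)
  23 -> (4,2)
distinct pairs in image: 24 / 24 needed
  → bijection onto A×B; projections well-typed.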